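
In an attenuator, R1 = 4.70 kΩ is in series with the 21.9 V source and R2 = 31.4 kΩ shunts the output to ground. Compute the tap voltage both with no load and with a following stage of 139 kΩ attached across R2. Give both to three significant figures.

Open-circuit: V = 21.9 × 31.4/(4.70 + 31.4) = 19.0 V.
With the load, R2 becomes R2‖R_L = 25.61 kΩ, so V = 21.9 × 25.61/30.31 = 18.5 V.

Unloaded: 19.0 V; loaded: 18.5 V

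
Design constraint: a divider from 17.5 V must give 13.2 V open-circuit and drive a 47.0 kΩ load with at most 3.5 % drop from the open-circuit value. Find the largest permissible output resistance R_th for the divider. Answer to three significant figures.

Loading drop = R_th/(R_th + R_L) ≤ 0.0350, so R_th ≤ R_L · ε/(1−ε) = 47.0 kΩ × 0.0350/0.9650 = 1.70 kΩ.

R_th ≤ 1.70 kΩ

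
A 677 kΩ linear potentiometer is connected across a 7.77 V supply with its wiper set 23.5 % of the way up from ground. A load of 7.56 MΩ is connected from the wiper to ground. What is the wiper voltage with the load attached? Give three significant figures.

V ≈ 1.80 V

The wiper splits the pot into (1−α)R = 517.9 kΩ above and αR = 159.1 kΩ below.
Lower section ‖ load = 155.8 kΩ.
V_wiper = 7.77 × 155.8/(517.9 + 155.8) = 1.80 V.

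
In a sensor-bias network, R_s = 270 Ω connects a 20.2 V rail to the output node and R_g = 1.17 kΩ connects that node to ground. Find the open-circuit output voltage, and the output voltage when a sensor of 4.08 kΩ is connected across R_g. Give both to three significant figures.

Unloaded: 16.4 V; loaded: 15.6 V

Open-circuit: V = 20.2 × 1170/(270 + 1170) = 16.4 V.
With the load, R_g becomes R_g‖R_L = 909.3 Ω, so V = 20.2 × 909.3/1179 = 15.6 V.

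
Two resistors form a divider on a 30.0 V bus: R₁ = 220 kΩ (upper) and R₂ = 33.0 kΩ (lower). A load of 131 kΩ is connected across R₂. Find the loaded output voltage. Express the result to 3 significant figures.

The load sits in parallel with R₂: R₂‖R_L = (33.0 × 131) / (33.0 + 131) = 26.36 kΩ.
V_out = 30.0 × 26.36 / (220 + 26.36) = 30.0 × 26.36/246.4 = 3.21 V.
(Unloaded it would have been 3.91 V.)

V_out ≈ 3.21 V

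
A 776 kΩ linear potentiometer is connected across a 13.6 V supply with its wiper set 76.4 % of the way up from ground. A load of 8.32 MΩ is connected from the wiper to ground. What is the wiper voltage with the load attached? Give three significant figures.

V ≈ 10.2 V

The wiper splits the pot into (1−α)R = 183.1 kΩ above and αR = 592.9 kΩ below.
Lower section ‖ load = 553.4 kΩ.
V_wiper = 13.6 × 553.4/(183.1 + 553.4) = 10.2 V.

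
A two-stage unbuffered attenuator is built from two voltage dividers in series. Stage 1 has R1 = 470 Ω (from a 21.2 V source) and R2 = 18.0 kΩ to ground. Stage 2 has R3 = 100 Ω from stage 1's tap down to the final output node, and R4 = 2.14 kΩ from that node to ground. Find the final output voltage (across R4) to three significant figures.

Stage 2 presents R3+R4 = 2240 Ω as a load on stage 1's tap.
Stage 1's lower leg becomes R2‖(R3+R4) = 1992 Ω, so V_mid = 21.2 × 1992/2462 = 17.15 V.
Stage 2 is itself unloaded: V_out = V_mid × R4/(R3+R4) = 17.15 × 2140/2240 = 16.4 V.

V_out ≈ 16.4 V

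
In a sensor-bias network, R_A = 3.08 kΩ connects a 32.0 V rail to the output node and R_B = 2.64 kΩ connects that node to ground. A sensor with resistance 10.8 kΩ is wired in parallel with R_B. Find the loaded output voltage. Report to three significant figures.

The load sits in parallel with R_B: R_B‖R_L = (2.64 × 10.8) / (2.64 + 10.8) = 2.121 kΩ.
V_out = 32.0 × 2.121 / (3.08 + 2.121) = 32.0 × 2.121/5.201 = 13.1 V.
(Unloaded it would have been 14.8 V.)

V_out ≈ 13.1 V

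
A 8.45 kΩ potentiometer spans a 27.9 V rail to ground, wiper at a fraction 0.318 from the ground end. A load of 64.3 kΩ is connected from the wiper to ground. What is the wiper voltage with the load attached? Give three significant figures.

The wiper splits the pot into (1−α)R = 5.763 kΩ above and αR = 2.687 kΩ below.
Lower section ‖ load = 2.579 kΩ.
V_wiper = 27.9 × 2.579/(5.763 + 2.579) = 8.63 V.

V ≈ 8.63 V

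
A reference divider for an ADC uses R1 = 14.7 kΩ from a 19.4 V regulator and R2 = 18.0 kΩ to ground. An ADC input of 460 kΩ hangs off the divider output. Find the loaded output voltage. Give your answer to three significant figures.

V_out ≈ 10.5 V

The load sits in parallel with R2: R2‖R_L = (18.0 × 460) / (18.0 + 460) = 17.32 kΩ.
V_out = 19.4 × 17.32 / (14.7 + 17.32) = 19.4 × 17.32/32.02 = 10.5 V.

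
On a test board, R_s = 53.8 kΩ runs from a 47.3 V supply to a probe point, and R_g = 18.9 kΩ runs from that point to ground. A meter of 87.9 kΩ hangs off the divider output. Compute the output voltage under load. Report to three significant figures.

V_out ≈ 10.6 V

The load sits in parallel with R_g: R_g‖R_L = (18.9 × 87.9) / (18.9 + 87.9) = 15.56 kΩ.
V_out = 47.3 × 15.56 / (53.8 + 15.56) = 47.3 × 15.56/69.36 = 10.6 V.
(Unloaded it would have been 12.3 V.)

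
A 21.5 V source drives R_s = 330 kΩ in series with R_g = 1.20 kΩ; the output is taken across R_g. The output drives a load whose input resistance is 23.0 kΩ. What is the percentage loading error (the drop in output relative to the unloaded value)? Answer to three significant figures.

4.94 %

The divider's output (Thévenin) resistance is R_s‖R_g = 1.196 kΩ.
Fractional drop under load = R_th/(R_th + R_L) = 1.196 / (1.196 + 23.0) = 0.04942.
So the output falls by 4.94 %.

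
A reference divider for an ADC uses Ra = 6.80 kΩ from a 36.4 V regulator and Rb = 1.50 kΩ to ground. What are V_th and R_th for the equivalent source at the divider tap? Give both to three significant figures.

V_th is the open-circuit tap voltage: 36.4 × 1.50/(6.80 + 1.50) = 6.58 V.
With the supply zeroed, Ra and Rb appear in parallel from the tap: R_th = Ra‖Rb = (6.80 × 1.50)/8.300 = 1.23 kΩ.

V_th = 6.58 V, R_th = 1.23 kΩ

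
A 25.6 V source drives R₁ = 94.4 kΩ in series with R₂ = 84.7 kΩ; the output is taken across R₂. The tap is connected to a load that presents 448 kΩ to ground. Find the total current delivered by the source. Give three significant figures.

I ≈ 0.155 mA

R₂‖R_L = 71.23 kΩ, so the source sees R₁ + R₂‖R_L = 165.6 kΩ.
I = 25.6 V / 165.6 kΩ = 0.155 mA.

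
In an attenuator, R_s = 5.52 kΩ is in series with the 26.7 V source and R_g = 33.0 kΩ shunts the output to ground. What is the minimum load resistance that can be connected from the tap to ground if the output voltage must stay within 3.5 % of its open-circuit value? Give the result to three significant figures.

R_L(min) ≈ 130 kΩ

Output resistance R_th = R_s‖R_g = (5.52 × 33.0)/38.52 = 4.729 kΩ.
The fractional drop is R_th/(R_th + R_L); requiring this ≤ 0.0350 gives R_L ≥ R_th(1/0.0350 − 1) = 4.729 × 27.57 = 130 kΩ.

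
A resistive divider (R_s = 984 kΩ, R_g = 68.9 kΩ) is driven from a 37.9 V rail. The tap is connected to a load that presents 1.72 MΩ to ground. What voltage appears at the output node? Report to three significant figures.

The load sits in parallel with R_g: R_g‖R_L = (68.9 × 1720) / (68.9 + 1720) = 66.25 kΩ.
V_out = 37.9 × 66.25 / (984 + 66.25) = 37.9 × 66.25/1050 = 2.39 V.
(Unloaded it would have been 2.48 V.)

V_out ≈ 2.39 V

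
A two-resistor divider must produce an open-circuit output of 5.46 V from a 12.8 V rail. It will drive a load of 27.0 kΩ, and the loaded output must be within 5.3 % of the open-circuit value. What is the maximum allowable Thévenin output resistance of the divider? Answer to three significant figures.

Loading drop = R_th/(R_th + R_L) ≤ 0.0530, so R_th ≤ R_L · ε/(1−ε) = 27.0 kΩ × 0.0530/0.9470 = 1.51 kΩ.
(Any R1, R2 with R2/(R1+R2) = 0.427 and R1‖R2 ≤ 1.51 kΩ will meet the spec.)

R_th ≤ 1.51 kΩ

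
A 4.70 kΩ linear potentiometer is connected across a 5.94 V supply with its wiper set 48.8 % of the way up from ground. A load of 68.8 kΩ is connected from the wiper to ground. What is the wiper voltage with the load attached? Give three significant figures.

The wiper splits the pot into (1−α)R = 2.406 kΩ above and αR = 2.294 kΩ below.
Lower section ‖ load = 2.220 kΩ.
V_wiper = 5.94 × 2.220/(2.406 + 2.220) = 2.85 V.

V ≈ 2.85 V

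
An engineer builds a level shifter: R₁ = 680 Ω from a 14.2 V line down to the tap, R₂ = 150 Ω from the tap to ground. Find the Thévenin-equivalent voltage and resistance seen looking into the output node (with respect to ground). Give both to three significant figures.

V_th = 2.57 V, R_th = 123 Ω

V_th is the open-circuit tap voltage: 14.2 × 150/(680 + 150) = 2.57 V.
With the supply zeroed, R₁ and R₂ appear in parallel from the tap: R_th = R₁‖R₂ = (680 × 150)/830.0 = 123 Ω.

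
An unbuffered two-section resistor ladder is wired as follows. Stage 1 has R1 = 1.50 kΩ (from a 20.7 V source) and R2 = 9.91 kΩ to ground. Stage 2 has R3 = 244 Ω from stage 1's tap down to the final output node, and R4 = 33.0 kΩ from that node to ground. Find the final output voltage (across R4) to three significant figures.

Stage 2 presents R3+R4 = 33240 Ω as a load on stage 1's tap.
Stage 1's lower leg becomes R2‖(R3+R4) = 7634 Ω, so V_mid = 20.7 × 7634/9134 = 17.30 V.
Stage 2 is itself unloaded: V_out = V_mid × R4/(R3+R4) = 17.30 × 33000/33240 = 17.2 V.

V_out ≈ 17.2 V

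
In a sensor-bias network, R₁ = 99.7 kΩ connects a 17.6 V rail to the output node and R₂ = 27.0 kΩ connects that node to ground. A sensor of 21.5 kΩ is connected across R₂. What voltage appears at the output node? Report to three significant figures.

The load sits in parallel with R₂: R₂‖R_L = (27.0 × 21.5) / (27.0 + 21.5) = 11.97 kΩ.
V_out = 17.6 × 11.97 / (99.7 + 11.97) = 17.6 × 11.97/111.7 = 1.89 V.

V_out ≈ 1.89 V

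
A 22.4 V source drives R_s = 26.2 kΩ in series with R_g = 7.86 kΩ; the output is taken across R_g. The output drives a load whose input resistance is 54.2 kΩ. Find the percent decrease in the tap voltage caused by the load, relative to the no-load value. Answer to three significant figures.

10.0 %

Unloaded V = 22.4 × 7.86/34.06 = 5.1692 V.
Loaded: R_g‖R_L = 6.865 kΩ, giving V = 22.4 × 6.865/33.06 = 4.6505 V.
Drop = (5.1692 − 4.6505) / 5.1692 = 10.0 %.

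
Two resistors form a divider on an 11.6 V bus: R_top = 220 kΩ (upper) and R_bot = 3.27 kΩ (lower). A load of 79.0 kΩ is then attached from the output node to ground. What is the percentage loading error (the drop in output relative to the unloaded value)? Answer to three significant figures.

3.92 %

The divider's output (Thévenin) resistance is R_top‖R_bot = 3.222 kΩ.
Fractional drop under load = R_th/(R_th + R_L) = 3.222 / (3.222 + 79.0) = 0.03919.
So the output falls by 3.92 %.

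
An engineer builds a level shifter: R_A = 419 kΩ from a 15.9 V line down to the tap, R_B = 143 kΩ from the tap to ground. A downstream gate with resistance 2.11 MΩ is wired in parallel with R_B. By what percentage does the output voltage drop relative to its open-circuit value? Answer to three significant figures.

The divider's output (Thévenin) resistance is R_A‖R_B = 106.6 kΩ.
Fractional drop under load = R_th/(R_th + R_L) = 106.6 / (106.6 + 2110) = 0.04810.
So the output falls by 4.81 %.

4.81 %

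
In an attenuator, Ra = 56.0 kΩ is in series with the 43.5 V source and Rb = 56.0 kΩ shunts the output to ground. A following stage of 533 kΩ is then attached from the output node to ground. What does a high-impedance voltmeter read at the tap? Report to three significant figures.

V_out ≈ 20.7 V

The load sits in parallel with Rb: Rb‖R_L = (56.0 × 533) / (56.0 + 533) = 50.68 kΩ.
V_out = 43.5 × 50.68 / (56.0 + 50.68) = 43.5 × 50.68/106.7 = 20.7 V.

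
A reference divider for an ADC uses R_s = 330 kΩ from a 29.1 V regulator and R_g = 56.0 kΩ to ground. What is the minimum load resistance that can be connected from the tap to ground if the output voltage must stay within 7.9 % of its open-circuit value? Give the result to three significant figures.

Output resistance R_th = R_s‖R_g = (330 × 56.0)/386.0 = 47.88 kΩ.
The fractional drop is R_th/(R_th + R_L); requiring this ≤ 0.0790 gives R_L ≥ R_th(1/0.0790 − 1) = 47.88 × 11.66 = 558 kΩ.

R_L(min) ≈ 558 kΩ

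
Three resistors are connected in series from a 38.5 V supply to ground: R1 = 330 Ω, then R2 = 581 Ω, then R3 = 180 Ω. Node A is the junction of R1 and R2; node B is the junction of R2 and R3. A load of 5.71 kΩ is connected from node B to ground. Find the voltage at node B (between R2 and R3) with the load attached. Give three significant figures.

V ≈ 6.19 V

At node B, R3 is in parallel with the load: R3‖R_L = 174.5 Ω.
Below node A the resistance is R2 + (R3‖R_L) = 755.5 Ω, so V_A = 38.5 × 755.5/1085 = 26.80 V.
Then V_B = V_A × (R3‖R_L)/(R2 + R3‖R_L) = 26.80 × 174.5/755.5 = 6.19 V.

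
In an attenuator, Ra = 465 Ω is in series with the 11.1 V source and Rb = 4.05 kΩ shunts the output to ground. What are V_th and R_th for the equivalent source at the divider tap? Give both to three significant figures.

V_th = 9.96 V, R_th = 417 Ω

V_th is the open-circuit tap voltage: 11.1 × 4050/(465 + 4050) = 9.96 V.
With the supply zeroed, Ra and Rb appear in parallel from the tap: R_th = Ra‖Rb = (465 × 4050)/4515 = 417 Ω.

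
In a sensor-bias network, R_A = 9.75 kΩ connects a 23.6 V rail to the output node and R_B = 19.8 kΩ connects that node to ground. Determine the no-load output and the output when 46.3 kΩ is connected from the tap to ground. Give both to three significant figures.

Open-circuit: V = 23.6 × 19.8/(9.75 + 19.8) = 15.8 V.
With the load, R_B becomes R_B‖R_L = 13.87 kΩ, so V = 23.6 × 13.87/23.62 = 13.9 V.

Unloaded: 15.8 V; loaded: 13.9 V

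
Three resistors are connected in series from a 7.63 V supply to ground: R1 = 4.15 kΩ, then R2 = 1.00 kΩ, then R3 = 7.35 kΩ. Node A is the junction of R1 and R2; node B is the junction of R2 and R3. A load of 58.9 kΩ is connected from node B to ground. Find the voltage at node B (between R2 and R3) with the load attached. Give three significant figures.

V ≈ 4.27 V

At node B, R3 is in parallel with the load: R3‖R_L = 6.535 kΩ.
Below node A the resistance is R2 + (R3‖R_L) = 7.535 kΩ, so V_A = 7.63 × 7.535/11.68 = 4.920 V.
Then V_B = V_A × (R3‖R_L)/(R2 + R3‖R_L) = 4.920 × 6.535/7.535 = 4.27 V.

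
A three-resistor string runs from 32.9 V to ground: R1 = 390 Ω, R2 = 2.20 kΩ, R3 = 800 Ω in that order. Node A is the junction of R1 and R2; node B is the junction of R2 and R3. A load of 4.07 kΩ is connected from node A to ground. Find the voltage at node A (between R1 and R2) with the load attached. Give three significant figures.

V ≈ 26.8 V

Below node A the series string R2+R3 = 3000 Ω sits in parallel with the 4070 Ω load: 1727 Ω.
V_A = 32.9 × 1727/(390 + 1727) = 26.8 V.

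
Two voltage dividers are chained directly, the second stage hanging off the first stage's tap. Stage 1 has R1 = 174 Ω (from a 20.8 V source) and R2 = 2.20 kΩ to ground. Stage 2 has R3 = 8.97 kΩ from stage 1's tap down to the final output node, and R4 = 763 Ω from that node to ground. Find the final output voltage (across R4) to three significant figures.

V_out ≈ 1.49 V

Stage 2 presents R3+R4 = 9733 Ω as a load on stage 1's tap.
Stage 1's lower leg becomes R2‖(R3+R4) = 1794 Ω, so V_mid = 20.8 × 1794/1968 = 18.96 V.
Stage 2 is itself unloaded: V_out = V_mid × R4/(R3+R4) = 18.96 × 763/9733 = 1.49 V.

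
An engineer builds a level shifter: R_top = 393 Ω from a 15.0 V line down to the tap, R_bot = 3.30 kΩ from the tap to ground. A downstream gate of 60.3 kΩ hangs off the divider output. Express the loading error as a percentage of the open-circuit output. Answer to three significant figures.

0.579 %

The divider's output (Thévenin) resistance is R_top‖R_bot = 351.2 Ω.
Fractional drop under load = R_th/(R_th + R_L) = 351.2 / (351.2 + 60300) = 0.005790.
So the output falls by 0.579 %.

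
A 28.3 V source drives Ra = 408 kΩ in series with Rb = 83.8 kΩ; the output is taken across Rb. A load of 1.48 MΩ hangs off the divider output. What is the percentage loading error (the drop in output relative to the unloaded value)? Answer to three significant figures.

The divider's output (Thévenin) resistance is Ra‖Rb = 69.52 kΩ.
Fractional drop under load = R_th/(R_th + R_L) = 69.52 / (69.52 + 1480) = 0.04487.
So the output falls by 4.49 %.

4.49 %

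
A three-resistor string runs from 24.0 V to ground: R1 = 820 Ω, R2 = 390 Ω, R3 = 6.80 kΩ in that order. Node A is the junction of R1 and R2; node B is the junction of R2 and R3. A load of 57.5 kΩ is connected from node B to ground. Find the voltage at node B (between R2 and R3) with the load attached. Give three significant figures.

At node B, R3 is in parallel with the load: R3‖R_L = 6081 Ω.
Below node A the resistance is R2 + (R3‖R_L) = 6471 Ω, so V_A = 24.0 × 6471/7291 = 21.30 V.
Then V_B = V_A × (R3‖R_L)/(R2 + R3‖R_L) = 21.30 × 6081/6471 = 20.0 V.

V ≈ 20.0 V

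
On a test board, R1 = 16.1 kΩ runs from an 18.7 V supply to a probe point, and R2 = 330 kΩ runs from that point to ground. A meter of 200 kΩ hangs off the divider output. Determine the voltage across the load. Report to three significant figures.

The load sits in parallel with R2: R2‖R_L = (330 × 200) / (330 + 200) = 124.5 kΩ.
V_out = 18.7 × 124.5 / (16.1 + 124.5) = 18.7 × 124.5/140.6 = 16.6 V.

V_out ≈ 16.6 V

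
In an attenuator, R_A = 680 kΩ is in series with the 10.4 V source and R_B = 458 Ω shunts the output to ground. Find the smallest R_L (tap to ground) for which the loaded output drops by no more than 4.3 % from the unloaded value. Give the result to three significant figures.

R_L(min) ≈ 10.2 kΩ

Output resistance R_th = R_A‖R_B = (680000 × 458)/680500 = 457.7 Ω.
The fractional drop is R_th/(R_th + R_L); requiring this ≤ 0.0430 gives R_L ≥ R_th(1/0.0430 − 1) = 457.7 × 22.26 = 10.2 kΩ.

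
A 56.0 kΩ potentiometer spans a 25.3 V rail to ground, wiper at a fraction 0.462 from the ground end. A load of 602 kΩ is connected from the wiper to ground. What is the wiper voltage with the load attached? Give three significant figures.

V ≈ 11.4 V

The wiper splits the pot into (1−α)R = 30.13 kΩ above and αR = 25.87 kΩ below.
Lower section ‖ load = 24.81 kΩ.
V_wiper = 25.3 × 24.81/(30.13 + 24.81) = 11.4 V.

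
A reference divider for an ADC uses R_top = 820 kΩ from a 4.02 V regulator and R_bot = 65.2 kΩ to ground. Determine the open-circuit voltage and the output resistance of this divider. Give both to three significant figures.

V_th = 0.296 V, R_th = 60.4 kΩ

V_th is the open-circuit tap voltage: 4.02 × 65.2/(820 + 65.2) = 0.296 V.
With the supply zeroed, R_top and R_bot appear in parallel from the tap: R_th = R_top‖R_bot = (820 × 65.2)/885.2 = 60.4 kΩ.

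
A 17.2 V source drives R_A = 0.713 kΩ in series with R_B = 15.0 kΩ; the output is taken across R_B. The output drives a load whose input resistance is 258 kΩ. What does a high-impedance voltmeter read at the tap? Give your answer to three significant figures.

V_out ≈ 16.4 V

The load sits in parallel with R_B: R_B‖R_L = (15000 × 258000) / (15000 + 258000) = 14180 Ω.
V_out = 17.2 × 14180 / (713 + 14180) = 17.2 × 14180/14890 = 16.4 V.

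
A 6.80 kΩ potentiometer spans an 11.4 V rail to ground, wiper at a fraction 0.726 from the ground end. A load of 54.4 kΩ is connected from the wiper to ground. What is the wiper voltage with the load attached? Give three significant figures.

V ≈ 8.08 V

The wiper splits the pot into (1−α)R = 1.863 kΩ above and αR = 4.937 kΩ below.
Lower section ‖ load = 4.526 kΩ.
V_wiper = 11.4 × 4.526/(1.863 + 4.526) = 8.08 V.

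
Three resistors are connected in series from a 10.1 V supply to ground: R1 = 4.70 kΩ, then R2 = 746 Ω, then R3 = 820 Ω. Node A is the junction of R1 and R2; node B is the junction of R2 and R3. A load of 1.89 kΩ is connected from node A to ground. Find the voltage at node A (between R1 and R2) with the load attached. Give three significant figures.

Below node A the series string R2+R3 = 1566 Ω sits in parallel with the 1890 Ω load: 856.4 Ω.
V_A = 10.1 × 856.4/(4700 + 856.4) = 1.56 V.

V ≈ 1.56 V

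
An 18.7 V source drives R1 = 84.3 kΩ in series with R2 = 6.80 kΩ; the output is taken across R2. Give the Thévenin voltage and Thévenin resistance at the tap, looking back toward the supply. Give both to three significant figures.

V_th is the open-circuit tap voltage: 18.7 × 6.80/(84.3 + 6.80) = 1.40 V.
With the supply zeroed, R1 and R2 appear in parallel from the tap: R_th = R1‖R2 = (84.3 × 6.80)/91.10 = 6.29 kΩ.

V_th = 1.40 V, R_th = 6.29 kΩ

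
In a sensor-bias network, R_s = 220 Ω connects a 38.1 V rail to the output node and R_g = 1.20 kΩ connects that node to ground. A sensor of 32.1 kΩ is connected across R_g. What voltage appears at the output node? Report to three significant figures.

V_out ≈ 32.0 V

The load sits in parallel with R_g: R_g‖R_L = (1200 × 32100) / (1200 + 32100) = 1157 Ω.
V_out = 38.1 × 1157 / (220 + 1157) = 38.1 × 1157/1377 = 32.0 V.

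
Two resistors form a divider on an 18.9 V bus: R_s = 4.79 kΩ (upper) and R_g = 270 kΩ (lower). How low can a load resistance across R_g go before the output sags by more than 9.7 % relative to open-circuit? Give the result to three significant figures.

Output resistance R_th = R_s‖R_g = (4.79 × 270)/274.8 = 4.707 kΩ.
The fractional drop is R_th/(R_th + R_L); requiring this ≤ 0.0970 gives R_L ≥ R_th(1/0.0970 − 1) = 4.707 × 9.309 = 43.8 kΩ.

R_L(min) ≈ 43.8 kΩ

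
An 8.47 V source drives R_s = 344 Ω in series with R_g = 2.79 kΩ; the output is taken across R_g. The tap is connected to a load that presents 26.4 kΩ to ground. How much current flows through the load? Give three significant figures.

R_g‖R_L = 2523 Ω; V_out = 8.47 × 2523/2867 = 7.454 V.
I_L = V_out / R_L = 7.454 / 26.4 kΩ = 0.282 mA.

I_L ≈ 0.282 mA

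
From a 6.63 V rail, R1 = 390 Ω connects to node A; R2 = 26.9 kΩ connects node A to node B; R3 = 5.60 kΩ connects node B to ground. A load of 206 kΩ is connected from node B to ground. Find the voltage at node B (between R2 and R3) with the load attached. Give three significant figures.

V ≈ 1.10 V

At node B, R3 is in parallel with the load: R3‖R_L = 5452 Ω.
Below node A the resistance is R2 + (R3‖R_L) = 32350 Ω, so V_A = 6.63 × 32350/32740 = 6.551 V.
Then V_B = V_A × (R3‖R_L)/(R2 + R3‖R_L) = 6.551 × 5452/32350 = 1.10 V.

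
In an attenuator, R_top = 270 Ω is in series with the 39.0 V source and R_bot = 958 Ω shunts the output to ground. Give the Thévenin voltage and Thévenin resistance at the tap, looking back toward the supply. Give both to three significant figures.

V_th = 30.4 V, R_th = 211 Ω

V_th is the open-circuit tap voltage: 39.0 × 958/(270 + 958) = 30.4 V.
With the supply zeroed, R_top and R_bot appear in parallel from the tap: R_th = R_top‖R_bot = (270 × 958)/1228 = 211 Ω.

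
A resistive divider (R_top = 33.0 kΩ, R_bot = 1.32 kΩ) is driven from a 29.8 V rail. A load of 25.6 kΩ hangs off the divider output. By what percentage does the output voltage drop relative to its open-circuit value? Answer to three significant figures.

The divider's output (Thévenin) resistance is R_top‖R_bot = 1.269 kΩ.
Fractional drop under load = R_th/(R_th + R_L) = 1.269 / (1.269 + 25.6) = 0.04724.
So the output falls by 4.72 %.

4.72 %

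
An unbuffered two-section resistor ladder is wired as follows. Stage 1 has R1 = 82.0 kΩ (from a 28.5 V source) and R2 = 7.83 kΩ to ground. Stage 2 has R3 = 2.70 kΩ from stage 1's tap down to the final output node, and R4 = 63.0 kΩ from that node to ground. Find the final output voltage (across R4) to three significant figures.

V_out ≈ 2.15 V

Stage 2 presents R3+R4 = 65.70 kΩ as a load on stage 1's tap.
Stage 1's lower leg becomes R2‖(R3+R4) = 6.996 kΩ, so V_mid = 28.5 × 6.996/89.00 = 2.240 V.
Stage 2 is itself unloaded: V_out = V_mid × R4/(R3+R4) = 2.240 × 63.0/65.70 = 2.15 V.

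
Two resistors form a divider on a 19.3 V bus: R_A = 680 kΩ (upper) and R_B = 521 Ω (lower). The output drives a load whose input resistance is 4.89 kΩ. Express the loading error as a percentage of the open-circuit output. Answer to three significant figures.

Unloaded V = 19.3 × 521/680500 = 0.014776 V.
Loaded: R_B‖R_L = 470.8 Ω, giving V = 19.3 × 470.8/680500 = 0.013354 V.
Drop = (0.014776 − 0.013354) / 0.014776 = 9.62 %.

9.62 %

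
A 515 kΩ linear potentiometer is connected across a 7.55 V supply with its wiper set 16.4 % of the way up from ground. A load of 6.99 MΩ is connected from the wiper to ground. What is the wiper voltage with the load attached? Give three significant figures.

The wiper splits the pot into (1−α)R = 430.5 kΩ above and αR = 84.46 kΩ below.
Lower section ‖ load = 83.45 kΩ.
V_wiper = 7.55 × 83.45/(430.5 + 83.45) = 1.23 V.

V ≈ 1.23 V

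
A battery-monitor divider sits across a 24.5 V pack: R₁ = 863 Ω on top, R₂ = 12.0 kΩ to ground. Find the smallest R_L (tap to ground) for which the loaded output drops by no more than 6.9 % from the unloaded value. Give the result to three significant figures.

Output resistance R_th = R₁‖R₂ = (863 × 12000)/12860 = 805.1 Ω.
The fractional drop is R_th/(R_th + R_L); requiring this ≤ 0.0690 gives R_L ≥ R_th(1/0.0690 − 1) = 805.1 × 13.49 = 10.9 kΩ.

R_L(min) ≈ 10.9 kΩ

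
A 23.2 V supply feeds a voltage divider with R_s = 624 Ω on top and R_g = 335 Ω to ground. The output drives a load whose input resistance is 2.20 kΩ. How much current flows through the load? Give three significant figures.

I_L ≈ 3.35 mA

R_g‖R_L = 290.7 Ω; V_out = 23.2 × 290.7/914.7 = 7.374 V.
I_L = V_out / R_L = 7.374 / 2.20 kΩ = 3.35 mA.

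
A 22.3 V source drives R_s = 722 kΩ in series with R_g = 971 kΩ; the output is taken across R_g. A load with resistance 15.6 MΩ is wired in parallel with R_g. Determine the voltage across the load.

V_out ≈ 12.5 V

The load sits in parallel with R_g: R_g‖R_L = (971 × 15600) / (971 + 15600) = 914.1 kΩ.
V_out = 22.3 × 914.1 / (722 + 914.1) = 22.3 × 914.1/1636 = 12.5 V.
(Unloaded it would have been 12.8 V.)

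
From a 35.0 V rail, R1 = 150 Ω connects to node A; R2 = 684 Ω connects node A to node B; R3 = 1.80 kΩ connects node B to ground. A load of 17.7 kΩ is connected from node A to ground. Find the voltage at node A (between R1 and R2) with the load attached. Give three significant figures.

Below node A the series string R2+R3 = 2484 Ω sits in parallel with the 17700 Ω load: 2178 Ω.
V_A = 35.0 × 2178/(150 + 2178) = 32.7 V.

V ≈ 32.7 V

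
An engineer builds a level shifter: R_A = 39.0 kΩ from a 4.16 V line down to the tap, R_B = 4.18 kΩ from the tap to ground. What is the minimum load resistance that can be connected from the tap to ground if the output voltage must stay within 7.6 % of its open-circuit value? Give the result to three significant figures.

Output resistance R_th = R_A‖R_B = (39.0 × 4.18)/43.18 = 3.775 kΩ.
The fractional drop is R_th/(R_th + R_L); requiring this ≤ 0.0760 gives R_L ≥ R_th(1/0.0760 − 1) = 3.775 × 12.16 = 45.9 kΩ.

R_L(min) ≈ 45.9 kΩ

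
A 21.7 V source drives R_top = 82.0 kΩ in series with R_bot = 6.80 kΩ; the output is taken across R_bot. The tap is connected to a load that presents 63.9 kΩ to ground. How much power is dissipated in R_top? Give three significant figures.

Total resistance from the source is R_top + (R_bot‖R_L) = 88.15 kΩ, so I = 21.7/88.15 kΩ = 0.2462 mA.
P = I²·R_top = (0.2462 mA)² × 82.0 kΩ = 4.97 mW.

P ≈ 4.97 mW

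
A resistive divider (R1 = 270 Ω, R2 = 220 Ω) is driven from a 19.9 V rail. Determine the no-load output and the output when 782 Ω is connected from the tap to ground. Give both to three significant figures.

Unloaded: 8.93 V; loaded: 7.74 V

Open-circuit: V = 19.9 × 220/(270 + 220) = 8.93 V.
With the load, R2 becomes R2‖R_L = 171.7 Ω, so V = 19.9 × 171.7/441.7 = 7.74 V.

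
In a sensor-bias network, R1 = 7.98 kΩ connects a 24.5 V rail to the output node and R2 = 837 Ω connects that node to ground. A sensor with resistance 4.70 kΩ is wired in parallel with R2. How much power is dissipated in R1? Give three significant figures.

P ≈ 63.4 mW

Total resistance from the source is R1 + (R2‖R_L) = 8690 Ω, so I = 24.5/8690 Ω = 2.819 mA.
P = I²·R1 = (2.819 mA)² × 7.98 kΩ = 63.4 mW.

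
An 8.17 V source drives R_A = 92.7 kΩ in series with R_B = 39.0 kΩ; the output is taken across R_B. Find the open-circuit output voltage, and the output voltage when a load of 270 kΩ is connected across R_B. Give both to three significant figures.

Open-circuit: V = 8.17 × 39.0/(92.7 + 39.0) = 2.42 V.
With the load, R_B becomes R_B‖R_L = 34.08 kΩ, so V = 8.17 × 34.08/126.8 = 2.20 V.

Unloaded: 2.42 V; loaded: 2.20 V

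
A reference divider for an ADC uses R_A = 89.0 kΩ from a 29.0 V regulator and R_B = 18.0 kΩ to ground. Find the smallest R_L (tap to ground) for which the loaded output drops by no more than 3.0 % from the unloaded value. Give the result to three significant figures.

R_L(min) ≈ 484 kΩ

Output resistance R_th = R_A‖R_B = (89.0 × 18.0)/107.0 = 14.97 kΩ.
The fractional drop is R_th/(R_th + R_L); requiring this ≤ 0.0300 gives R_L ≥ R_th(1/0.0300 − 1) = 14.97 × 32.33 = 484 kΩ.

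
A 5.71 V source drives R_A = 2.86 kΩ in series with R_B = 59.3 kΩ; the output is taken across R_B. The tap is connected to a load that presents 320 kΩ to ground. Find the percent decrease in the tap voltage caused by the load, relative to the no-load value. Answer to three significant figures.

The divider's output (Thévenin) resistance is R_A‖R_B = 2.728 kΩ.
Fractional drop under load = R_th/(R_th + R_L) = 2.728 / (2.728 + 320) = 0.008454.
So the output falls by 0.845 %.

0.845 %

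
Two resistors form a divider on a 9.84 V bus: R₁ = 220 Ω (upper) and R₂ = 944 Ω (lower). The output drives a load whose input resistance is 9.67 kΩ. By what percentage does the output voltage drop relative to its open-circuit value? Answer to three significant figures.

The divider's output (Thévenin) resistance is R₁‖R₂ = 178.4 Ω.
Fractional drop under load = R_th/(R_th + R_L) = 178.4 / (178.4 + 9670) = 0.01812.
So the output falls by 1.81 %.

1.81 %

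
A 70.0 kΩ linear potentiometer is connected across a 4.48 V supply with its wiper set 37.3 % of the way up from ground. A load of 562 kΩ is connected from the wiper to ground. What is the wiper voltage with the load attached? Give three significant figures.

The wiper splits the pot into (1−α)R = 43.89 kΩ above and αR = 26.11 kΩ below.
Lower section ‖ load = 24.95 kΩ.
V_wiper = 4.48 × 24.95/(43.89 + 24.95) = 1.62 V.

V ≈ 1.62 V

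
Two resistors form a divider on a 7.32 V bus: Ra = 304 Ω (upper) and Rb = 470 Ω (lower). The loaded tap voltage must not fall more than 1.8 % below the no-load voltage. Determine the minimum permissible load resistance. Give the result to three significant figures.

R_L(min) ≈ 10.1 kΩ

Output resistance R_th = Ra‖Rb = (304 × 470)/774.0 = 184.6 Ω.
The fractional drop is R_th/(R_th + R_L); requiring this ≤ 0.0180 gives R_L ≥ R_th(1/0.0180 − 1) = 184.6 × 54.56 = 10.1 kΩ.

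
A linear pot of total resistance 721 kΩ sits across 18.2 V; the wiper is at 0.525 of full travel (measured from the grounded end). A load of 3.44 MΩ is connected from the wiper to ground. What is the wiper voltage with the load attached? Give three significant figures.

V ≈ 9.08 V

The wiper splits the pot into (1−α)R = 342.5 kΩ above and αR = 378.5 kΩ below.
Lower section ‖ load = 341.0 kΩ.
V_wiper = 18.2 × 341.0/(342.5 + 341.0) = 9.08 V.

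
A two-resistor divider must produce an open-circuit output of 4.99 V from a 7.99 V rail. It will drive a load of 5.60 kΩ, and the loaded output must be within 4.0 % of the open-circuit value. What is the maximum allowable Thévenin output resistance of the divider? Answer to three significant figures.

R_th ≤ 233 Ω

Loading drop = R_th/(R_th + R_L) ≤ 0.0400, so R_th ≤ R_L · ε/(1−ε) = 5.60 kΩ × 0.0400/0.9600 = 233 Ω.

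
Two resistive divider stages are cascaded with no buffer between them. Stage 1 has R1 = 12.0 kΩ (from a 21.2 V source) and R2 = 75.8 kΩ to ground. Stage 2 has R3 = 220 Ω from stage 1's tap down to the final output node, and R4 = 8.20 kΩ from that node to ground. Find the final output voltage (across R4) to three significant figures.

V_out ≈ 7.99 V

Stage 2 presents R3+R4 = 8420 Ω as a load on stage 1's tap.
Stage 1's lower leg becomes R2‖(R3+R4) = 7578 Ω, so V_mid = 21.2 × 7578/19580 = 8.206 V.
Stage 2 is itself unloaded: V_out = V_mid × R4/(R3+R4) = 8.206 × 8200/8420 = 7.99 V.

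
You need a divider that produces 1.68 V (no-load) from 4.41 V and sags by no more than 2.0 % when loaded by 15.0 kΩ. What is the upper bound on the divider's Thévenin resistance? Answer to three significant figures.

Loading drop = R_th/(R_th + R_L) ≤ 0.0200, so R_th ≤ R_L · ε/(1−ε) = 15.0 kΩ × 0.0200/0.9800 = 306 Ω.
(Any R1, R2 with R2/(R1+R2) = 0.381 and R1‖R2 ≤ 306 Ω will meet the spec.)

R_th ≤ 306 Ω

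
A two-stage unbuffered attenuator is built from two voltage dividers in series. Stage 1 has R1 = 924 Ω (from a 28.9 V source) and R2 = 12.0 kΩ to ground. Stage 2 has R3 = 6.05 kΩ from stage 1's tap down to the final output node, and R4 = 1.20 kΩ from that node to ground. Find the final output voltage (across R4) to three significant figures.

Stage 2 presents R3+R4 = 7250 Ω as a load on stage 1's tap.
Stage 1's lower leg becomes R2‖(R3+R4) = 4519 Ω, so V_mid = 28.9 × 4519/5443 = 23.99 V.
Stage 2 is itself unloaded: V_out = V_mid × R4/(R3+R4) = 23.99 × 1200/7250 = 3.97 V.

V_out ≈ 3.97 V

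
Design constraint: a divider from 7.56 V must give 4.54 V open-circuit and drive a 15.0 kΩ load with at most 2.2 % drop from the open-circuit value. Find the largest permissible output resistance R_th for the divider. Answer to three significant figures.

Loading drop = R_th/(R_th + R_L) ≤ 0.0220, so R_th ≤ R_L · ε/(1−ε) = 15.0 kΩ × 0.0220/0.9780 = 337 Ω.
(Any R1, R2 with R2/(R1+R2) = 0.601 and R1‖R2 ≤ 337 Ω will meet the spec.)

R_th ≤ 337 Ω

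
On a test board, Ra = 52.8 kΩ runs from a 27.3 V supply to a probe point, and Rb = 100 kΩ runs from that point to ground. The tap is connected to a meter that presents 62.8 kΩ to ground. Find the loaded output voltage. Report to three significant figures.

The load sits in parallel with Rb: Rb‖R_L = (100 × 62.8) / (100 + 62.8) = 38.57 kΩ.
V_out = 27.3 × 38.57 / (52.8 + 38.57) = 27.3 × 38.57/91.37 = 11.5 V.

V_out ≈ 11.5 V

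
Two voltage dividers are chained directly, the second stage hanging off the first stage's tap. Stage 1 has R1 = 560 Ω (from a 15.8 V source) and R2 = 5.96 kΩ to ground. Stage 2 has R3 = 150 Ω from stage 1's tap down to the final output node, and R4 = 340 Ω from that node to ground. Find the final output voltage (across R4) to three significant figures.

Stage 2 presents R3+R4 = 490.0 Ω as a load on stage 1's tap.
Stage 1's lower leg becomes R2‖(R3+R4) = 452.8 Ω, so V_mid = 15.8 × 452.8/1013 = 7.064 V.
Stage 2 is itself unloaded: V_out = V_mid × R4/(R3+R4) = 7.064 × 340/490.0 = 4.90 V.

V_out ≈ 4.90 V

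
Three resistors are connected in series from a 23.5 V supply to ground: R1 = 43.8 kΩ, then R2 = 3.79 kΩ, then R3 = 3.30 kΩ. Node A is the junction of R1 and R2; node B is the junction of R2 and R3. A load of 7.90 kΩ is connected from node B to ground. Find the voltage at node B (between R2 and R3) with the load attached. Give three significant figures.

V ≈ 1.10 V

At node B, R3 is in parallel with the load: R3‖R_L = 2.328 kΩ.
Below node A the resistance is R2 + (R3‖R_L) = 6.118 kΩ, so V_A = 23.5 × 6.118/49.92 = 2.880 V.
Then V_B = V_A × (R3‖R_L)/(R2 + R3‖R_L) = 2.880 × 2.328/6.118 = 1.10 V.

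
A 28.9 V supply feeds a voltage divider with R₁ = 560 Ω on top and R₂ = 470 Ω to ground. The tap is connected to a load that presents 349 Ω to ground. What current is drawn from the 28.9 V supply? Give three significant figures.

I ≈ 38.0 mA

R₂‖R_L = 200.3 Ω, so the source sees R₁ + R₂‖R_L = 760.3 Ω.
I = 28.9 V / 760.3 Ω = 38.0 mA.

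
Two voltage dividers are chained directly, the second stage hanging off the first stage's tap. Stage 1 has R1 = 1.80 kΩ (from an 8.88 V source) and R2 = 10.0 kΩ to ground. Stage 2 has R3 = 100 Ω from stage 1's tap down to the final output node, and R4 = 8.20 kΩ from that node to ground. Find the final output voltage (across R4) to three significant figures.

Stage 2 presents R3+R4 = 8300 Ω as a load on stage 1's tap.
Stage 1's lower leg becomes R2‖(R3+R4) = 4536 Ω, so V_mid = 8.88 × 4536/6336 = 6.357 V.
Stage 2 is itself unloaded: V_out = V_mid × R4/(R3+R4) = 6.357 × 8200/8300 = 6.28 V.

V_out ≈ 6.28 V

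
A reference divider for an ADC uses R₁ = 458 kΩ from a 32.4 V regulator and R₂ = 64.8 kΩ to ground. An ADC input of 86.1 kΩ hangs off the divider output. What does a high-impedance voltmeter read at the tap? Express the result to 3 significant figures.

V_out ≈ 2.42 V

The load sits in parallel with R₂: R₂‖R_L = (64.8 × 86.1) / (64.8 + 86.1) = 36.97 kΩ.
V_out = 32.4 × 36.97 / (458 + 36.97) = 32.4 × 36.97/495.0 = 2.42 V.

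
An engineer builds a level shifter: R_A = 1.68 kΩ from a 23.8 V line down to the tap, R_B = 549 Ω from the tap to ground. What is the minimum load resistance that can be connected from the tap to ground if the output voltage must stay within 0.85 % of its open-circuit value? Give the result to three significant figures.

R_L(min) ≈ 48.3 kΩ

Output resistance R_th = R_A‖R_B = (1680 × 549)/2229 = 413.8 Ω.
The fractional drop is R_th/(R_th + R_L); requiring this ≤ 0.00850 gives R_L ≥ R_th(1/0.00850 − 1) = 413.8 × 116.6 = 48.3 kΩ.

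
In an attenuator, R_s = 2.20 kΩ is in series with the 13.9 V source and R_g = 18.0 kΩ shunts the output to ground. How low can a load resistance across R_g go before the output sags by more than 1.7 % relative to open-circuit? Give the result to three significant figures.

R_L(min) ≈ 113 kΩ

Output resistance R_th = R_s‖R_g = (2.20 × 18.0)/20.20 = 1.960 kΩ.
The fractional drop is R_th/(R_th + R_L); requiring this ≤ 0.0170 gives R_L ≥ R_th(1/0.0170 − 1) = 1.960 × 57.82 = 113 kΩ.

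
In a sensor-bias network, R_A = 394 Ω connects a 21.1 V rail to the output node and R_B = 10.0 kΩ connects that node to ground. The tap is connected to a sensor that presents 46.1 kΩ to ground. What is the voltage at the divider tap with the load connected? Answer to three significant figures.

V_out ≈ 20.1 V

The load sits in parallel with R_B: R_B‖R_L = (10000 × 46100) / (10000 + 46100) = 8217 Ω.
V_out = 21.1 × 8217 / (394 + 8217) = 21.1 × 8217/8611 = 20.1 V.
(Unloaded it would have been 20.3 V.)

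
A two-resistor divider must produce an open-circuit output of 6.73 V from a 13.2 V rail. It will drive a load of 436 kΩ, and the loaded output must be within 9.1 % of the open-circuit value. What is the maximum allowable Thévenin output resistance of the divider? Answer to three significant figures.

Loading drop = R_th/(R_th + R_L) ≤ 0.0910, so R_th ≤ R_L · ε/(1−ε) = 436 kΩ × 0.0910/0.9090 = 43.6 kΩ.
(Any R1, R2 with R2/(R1+R2) = 0.510 and R1‖R2 ≤ 43.6 kΩ will meet the spec.)

R_th ≤ 43.6 kΩ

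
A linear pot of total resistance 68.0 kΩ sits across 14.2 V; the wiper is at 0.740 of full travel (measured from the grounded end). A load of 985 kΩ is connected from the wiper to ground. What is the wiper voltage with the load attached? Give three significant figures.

V ≈ 10.4 V

The wiper splits the pot into (1−α)R = 17.68 kΩ above and αR = 50.32 kΩ below.
Lower section ‖ load = 47.87 kΩ.
V_wiper = 14.2 × 47.87/(17.68 + 47.87) = 10.4 V.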